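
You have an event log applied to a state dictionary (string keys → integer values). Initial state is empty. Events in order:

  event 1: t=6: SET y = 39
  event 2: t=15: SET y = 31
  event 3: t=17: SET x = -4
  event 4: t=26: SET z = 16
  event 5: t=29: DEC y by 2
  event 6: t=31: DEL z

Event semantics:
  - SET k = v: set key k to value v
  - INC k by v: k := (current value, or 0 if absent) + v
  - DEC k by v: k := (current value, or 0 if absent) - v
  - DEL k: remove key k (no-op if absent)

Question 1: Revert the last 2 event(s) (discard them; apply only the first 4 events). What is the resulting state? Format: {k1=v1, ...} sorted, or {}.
Keep first 4 events (discard last 2):
  after event 1 (t=6: SET y = 39): {y=39}
  after event 2 (t=15: SET y = 31): {y=31}
  after event 3 (t=17: SET x = -4): {x=-4, y=31}
  after event 4 (t=26: SET z = 16): {x=-4, y=31, z=16}

Answer: {x=-4, y=31, z=16}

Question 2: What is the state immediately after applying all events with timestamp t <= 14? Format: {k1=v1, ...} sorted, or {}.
Answer: {y=39}

Derivation:
Apply events with t <= 14 (1 events):
  after event 1 (t=6: SET y = 39): {y=39}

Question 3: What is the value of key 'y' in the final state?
Answer: 29

Derivation:
Track key 'y' through all 6 events:
  event 1 (t=6: SET y = 39): y (absent) -> 39
  event 2 (t=15: SET y = 31): y 39 -> 31
  event 3 (t=17: SET x = -4): y unchanged
  event 4 (t=26: SET z = 16): y unchanged
  event 5 (t=29: DEC y by 2): y 31 -> 29
  event 6 (t=31: DEL z): y unchanged
Final: y = 29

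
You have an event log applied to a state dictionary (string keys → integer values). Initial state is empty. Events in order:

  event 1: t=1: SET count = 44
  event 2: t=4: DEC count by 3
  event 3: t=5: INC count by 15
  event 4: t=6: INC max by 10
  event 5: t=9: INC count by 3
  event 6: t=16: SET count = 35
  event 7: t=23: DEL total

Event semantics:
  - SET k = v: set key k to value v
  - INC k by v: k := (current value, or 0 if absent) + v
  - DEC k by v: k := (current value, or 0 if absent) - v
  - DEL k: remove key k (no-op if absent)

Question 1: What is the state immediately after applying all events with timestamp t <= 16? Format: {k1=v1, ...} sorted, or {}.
Apply events with t <= 16 (6 events):
  after event 1 (t=1: SET count = 44): {count=44}
  after event 2 (t=4: DEC count by 3): {count=41}
  after event 3 (t=5: INC count by 15): {count=56}
  after event 4 (t=6: INC max by 10): {count=56, max=10}
  after event 5 (t=9: INC count by 3): {count=59, max=10}
  after event 6 (t=16: SET count = 35): {count=35, max=10}

Answer: {count=35, max=10}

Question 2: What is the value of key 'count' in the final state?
Track key 'count' through all 7 events:
  event 1 (t=1: SET count = 44): count (absent) -> 44
  event 2 (t=4: DEC count by 3): count 44 -> 41
  event 3 (t=5: INC count by 15): count 41 -> 56
  event 4 (t=6: INC max by 10): count unchanged
  event 5 (t=9: INC count by 3): count 56 -> 59
  event 6 (t=16: SET count = 35): count 59 -> 35
  event 7 (t=23: DEL total): count unchanged
Final: count = 35

Answer: 35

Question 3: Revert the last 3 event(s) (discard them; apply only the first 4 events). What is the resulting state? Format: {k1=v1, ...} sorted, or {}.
Answer: {count=56, max=10}

Derivation:
Keep first 4 events (discard last 3):
  after event 1 (t=1: SET count = 44): {count=44}
  after event 2 (t=4: DEC count by 3): {count=41}
  after event 3 (t=5: INC count by 15): {count=56}
  after event 4 (t=6: INC max by 10): {count=56, max=10}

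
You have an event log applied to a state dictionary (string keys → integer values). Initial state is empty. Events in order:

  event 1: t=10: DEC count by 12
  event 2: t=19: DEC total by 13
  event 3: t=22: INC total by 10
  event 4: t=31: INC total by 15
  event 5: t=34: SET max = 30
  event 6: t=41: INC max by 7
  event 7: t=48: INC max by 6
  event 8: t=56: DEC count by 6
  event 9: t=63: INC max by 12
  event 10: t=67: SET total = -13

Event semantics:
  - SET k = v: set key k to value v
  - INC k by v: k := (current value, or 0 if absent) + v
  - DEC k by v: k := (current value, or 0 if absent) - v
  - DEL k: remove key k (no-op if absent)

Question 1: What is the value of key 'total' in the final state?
Track key 'total' through all 10 events:
  event 1 (t=10: DEC count by 12): total unchanged
  event 2 (t=19: DEC total by 13): total (absent) -> -13
  event 3 (t=22: INC total by 10): total -13 -> -3
  event 4 (t=31: INC total by 15): total -3 -> 12
  event 5 (t=34: SET max = 30): total unchanged
  event 6 (t=41: INC max by 7): total unchanged
  event 7 (t=48: INC max by 6): total unchanged
  event 8 (t=56: DEC count by 6): total unchanged
  event 9 (t=63: INC max by 12): total unchanged
  event 10 (t=67: SET total = -13): total 12 -> -13
Final: total = -13

Answer: -13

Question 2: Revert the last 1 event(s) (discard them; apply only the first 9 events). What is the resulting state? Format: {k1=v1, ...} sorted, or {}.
Answer: {count=-18, max=55, total=12}

Derivation:
Keep first 9 events (discard last 1):
  after event 1 (t=10: DEC count by 12): {count=-12}
  after event 2 (t=19: DEC total by 13): {count=-12, total=-13}
  after event 3 (t=22: INC total by 10): {count=-12, total=-3}
  after event 4 (t=31: INC total by 15): {count=-12, total=12}
  after event 5 (t=34: SET max = 30): {count=-12, max=30, total=12}
  after event 6 (t=41: INC max by 7): {count=-12, max=37, total=12}
  after event 7 (t=48: INC max by 6): {count=-12, max=43, total=12}
  after event 8 (t=56: DEC count by 6): {count=-18, max=43, total=12}
  after event 9 (t=63: INC max by 12): {count=-18, max=55, total=12}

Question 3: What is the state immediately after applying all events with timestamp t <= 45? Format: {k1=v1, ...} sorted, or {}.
Answer: {count=-12, max=37, total=12}

Derivation:
Apply events with t <= 45 (6 events):
  after event 1 (t=10: DEC count by 12): {count=-12}
  after event 2 (t=19: DEC total by 13): {count=-12, total=-13}
  after event 3 (t=22: INC total by 10): {count=-12, total=-3}
  after event 4 (t=31: INC total by 15): {count=-12, total=12}
  after event 5 (t=34: SET max = 30): {count=-12, max=30, total=12}
  after event 6 (t=41: INC max by 7): {count=-12, max=37, total=12}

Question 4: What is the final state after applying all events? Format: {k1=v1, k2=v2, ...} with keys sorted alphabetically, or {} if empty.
  after event 1 (t=10: DEC count by 12): {count=-12}
  after event 2 (t=19: DEC total by 13): {count=-12, total=-13}
  after event 3 (t=22: INC total by 10): {count=-12, total=-3}
  after event 4 (t=31: INC total by 15): {count=-12, total=12}
  after event 5 (t=34: SET max = 30): {count=-12, max=30, total=12}
  after event 6 (t=41: INC max by 7): {count=-12, max=37, total=12}
  after event 7 (t=48: INC max by 6): {count=-12, max=43, total=12}
  after event 8 (t=56: DEC count by 6): {count=-18, max=43, total=12}
  after event 9 (t=63: INC max by 12): {count=-18, max=55, total=12}
  after event 10 (t=67: SET total = -13): {count=-18, max=55, total=-13}

Answer: {count=-18, max=55, total=-13}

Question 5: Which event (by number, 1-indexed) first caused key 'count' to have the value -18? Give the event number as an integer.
Answer: 8

Derivation:
Looking for first event where count becomes -18:
  event 1: count = -12
  event 2: count = -12
  event 3: count = -12
  event 4: count = -12
  event 5: count = -12
  event 6: count = -12
  event 7: count = -12
  event 8: count -12 -> -18  <-- first match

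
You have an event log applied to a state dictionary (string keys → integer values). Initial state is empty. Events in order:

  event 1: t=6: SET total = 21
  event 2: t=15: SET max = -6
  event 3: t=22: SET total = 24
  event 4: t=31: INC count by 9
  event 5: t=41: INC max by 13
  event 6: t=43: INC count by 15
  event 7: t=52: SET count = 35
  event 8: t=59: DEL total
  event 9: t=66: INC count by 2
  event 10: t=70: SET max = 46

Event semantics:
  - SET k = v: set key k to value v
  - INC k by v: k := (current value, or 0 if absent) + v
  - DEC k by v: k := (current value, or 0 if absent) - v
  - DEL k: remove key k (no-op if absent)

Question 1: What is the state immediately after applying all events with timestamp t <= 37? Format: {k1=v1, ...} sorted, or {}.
Apply events with t <= 37 (4 events):
  after event 1 (t=6: SET total = 21): {total=21}
  after event 2 (t=15: SET max = -6): {max=-6, total=21}
  after event 3 (t=22: SET total = 24): {max=-6, total=24}
  after event 4 (t=31: INC count by 9): {count=9, max=-6, total=24}

Answer: {count=9, max=-6, total=24}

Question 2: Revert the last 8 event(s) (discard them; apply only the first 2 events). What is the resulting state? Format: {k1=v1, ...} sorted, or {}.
Answer: {max=-6, total=21}

Derivation:
Keep first 2 events (discard last 8):
  after event 1 (t=6: SET total = 21): {total=21}
  after event 2 (t=15: SET max = -6): {max=-6, total=21}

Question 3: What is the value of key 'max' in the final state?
Track key 'max' through all 10 events:
  event 1 (t=6: SET total = 21): max unchanged
  event 2 (t=15: SET max = -6): max (absent) -> -6
  event 3 (t=22: SET total = 24): max unchanged
  event 4 (t=31: INC count by 9): max unchanged
  event 5 (t=41: INC max by 13): max -6 -> 7
  event 6 (t=43: INC count by 15): max unchanged
  event 7 (t=52: SET count = 35): max unchanged
  event 8 (t=59: DEL total): max unchanged
  event 9 (t=66: INC count by 2): max unchanged
  event 10 (t=70: SET max = 46): max 7 -> 46
Final: max = 46

Answer: 46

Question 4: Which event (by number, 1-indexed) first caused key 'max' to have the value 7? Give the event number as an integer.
Answer: 5

Derivation:
Looking for first event where max becomes 7:
  event 2: max = -6
  event 3: max = -6
  event 4: max = -6
  event 5: max -6 -> 7  <-- first match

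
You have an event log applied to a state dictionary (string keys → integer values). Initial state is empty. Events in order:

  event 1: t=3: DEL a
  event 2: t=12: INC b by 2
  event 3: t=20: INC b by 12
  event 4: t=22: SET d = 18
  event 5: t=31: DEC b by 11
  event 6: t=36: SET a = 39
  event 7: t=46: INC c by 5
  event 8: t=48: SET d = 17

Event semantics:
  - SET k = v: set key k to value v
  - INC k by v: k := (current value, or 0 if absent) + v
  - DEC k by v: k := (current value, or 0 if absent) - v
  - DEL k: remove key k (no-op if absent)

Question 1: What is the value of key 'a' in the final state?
Track key 'a' through all 8 events:
  event 1 (t=3: DEL a): a (absent) -> (absent)
  event 2 (t=12: INC b by 2): a unchanged
  event 3 (t=20: INC b by 12): a unchanged
  event 4 (t=22: SET d = 18): a unchanged
  event 5 (t=31: DEC b by 11): a unchanged
  event 6 (t=36: SET a = 39): a (absent) -> 39
  event 7 (t=46: INC c by 5): a unchanged
  event 8 (t=48: SET d = 17): a unchanged
Final: a = 39

Answer: 39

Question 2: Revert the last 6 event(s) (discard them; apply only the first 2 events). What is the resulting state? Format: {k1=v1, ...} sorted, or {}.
Answer: {b=2}

Derivation:
Keep first 2 events (discard last 6):
  after event 1 (t=3: DEL a): {}
  after event 2 (t=12: INC b by 2): {b=2}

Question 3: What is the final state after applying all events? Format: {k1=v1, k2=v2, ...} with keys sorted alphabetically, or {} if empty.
  after event 1 (t=3: DEL a): {}
  after event 2 (t=12: INC b by 2): {b=2}
  after event 3 (t=20: INC b by 12): {b=14}
  after event 4 (t=22: SET d = 18): {b=14, d=18}
  after event 5 (t=31: DEC b by 11): {b=3, d=18}
  after event 6 (t=36: SET a = 39): {a=39, b=3, d=18}
  after event 7 (t=46: INC c by 5): {a=39, b=3, c=5, d=18}
  after event 8 (t=48: SET d = 17): {a=39, b=3, c=5, d=17}

Answer: {a=39, b=3, c=5, d=17}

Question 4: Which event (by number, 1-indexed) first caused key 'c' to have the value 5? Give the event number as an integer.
Answer: 7

Derivation:
Looking for first event where c becomes 5:
  event 7: c (absent) -> 5  <-- first match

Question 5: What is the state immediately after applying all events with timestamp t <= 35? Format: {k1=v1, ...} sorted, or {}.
Answer: {b=3, d=18}

Derivation:
Apply events with t <= 35 (5 events):
  after event 1 (t=3: DEL a): {}
  after event 2 (t=12: INC b by 2): {b=2}
  after event 3 (t=20: INC b by 12): {b=14}
  after event 4 (t=22: SET d = 18): {b=14, d=18}
  after event 5 (t=31: DEC b by 11): {b=3, d=18}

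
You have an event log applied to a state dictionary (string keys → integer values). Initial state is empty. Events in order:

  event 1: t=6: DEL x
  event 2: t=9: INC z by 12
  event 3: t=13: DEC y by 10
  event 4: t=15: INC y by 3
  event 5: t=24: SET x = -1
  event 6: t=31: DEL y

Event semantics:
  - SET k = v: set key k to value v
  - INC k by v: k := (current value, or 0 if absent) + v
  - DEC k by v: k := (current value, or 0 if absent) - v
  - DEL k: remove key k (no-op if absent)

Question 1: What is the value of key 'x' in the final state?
Answer: -1

Derivation:
Track key 'x' through all 6 events:
  event 1 (t=6: DEL x): x (absent) -> (absent)
  event 2 (t=9: INC z by 12): x unchanged
  event 3 (t=13: DEC y by 10): x unchanged
  event 4 (t=15: INC y by 3): x unchanged
  event 5 (t=24: SET x = -1): x (absent) -> -1
  event 6 (t=31: DEL y): x unchanged
Final: x = -1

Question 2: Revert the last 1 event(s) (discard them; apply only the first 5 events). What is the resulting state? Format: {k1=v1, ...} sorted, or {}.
Answer: {x=-1, y=-7, z=12}

Derivation:
Keep first 5 events (discard last 1):
  after event 1 (t=6: DEL x): {}
  after event 2 (t=9: INC z by 12): {z=12}
  after event 3 (t=13: DEC y by 10): {y=-10, z=12}
  after event 4 (t=15: INC y by 3): {y=-7, z=12}
  after event 5 (t=24: SET x = -1): {x=-1, y=-7, z=12}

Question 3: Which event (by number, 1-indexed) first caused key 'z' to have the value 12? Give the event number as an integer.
Answer: 2

Derivation:
Looking for first event where z becomes 12:
  event 2: z (absent) -> 12  <-- first match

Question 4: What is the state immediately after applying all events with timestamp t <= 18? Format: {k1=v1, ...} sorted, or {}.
Answer: {y=-7, z=12}

Derivation:
Apply events with t <= 18 (4 events):
  after event 1 (t=6: DEL x): {}
  after event 2 (t=9: INC z by 12): {z=12}
  after event 3 (t=13: DEC y by 10): {y=-10, z=12}
  after event 4 (t=15: INC y by 3): {y=-7, z=12}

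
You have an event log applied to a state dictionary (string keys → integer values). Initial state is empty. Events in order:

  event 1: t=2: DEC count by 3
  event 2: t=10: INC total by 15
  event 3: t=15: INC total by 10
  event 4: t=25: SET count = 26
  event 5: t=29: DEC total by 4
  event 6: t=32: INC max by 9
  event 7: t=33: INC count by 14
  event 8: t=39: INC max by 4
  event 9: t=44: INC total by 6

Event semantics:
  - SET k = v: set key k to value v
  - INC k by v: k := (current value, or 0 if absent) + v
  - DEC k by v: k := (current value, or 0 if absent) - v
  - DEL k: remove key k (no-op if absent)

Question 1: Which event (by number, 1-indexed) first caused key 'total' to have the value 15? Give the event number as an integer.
Answer: 2

Derivation:
Looking for first event where total becomes 15:
  event 2: total (absent) -> 15  <-- first match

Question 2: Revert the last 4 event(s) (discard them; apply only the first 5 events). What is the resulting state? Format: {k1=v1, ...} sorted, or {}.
Answer: {count=26, total=21}

Derivation:
Keep first 5 events (discard last 4):
  after event 1 (t=2: DEC count by 3): {count=-3}
  after event 2 (t=10: INC total by 15): {count=-3, total=15}
  after event 3 (t=15: INC total by 10): {count=-3, total=25}
  after event 4 (t=25: SET count = 26): {count=26, total=25}
  after event 5 (t=29: DEC total by 4): {count=26, total=21}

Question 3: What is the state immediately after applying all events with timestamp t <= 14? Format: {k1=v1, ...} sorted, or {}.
Answer: {count=-3, total=15}

Derivation:
Apply events with t <= 14 (2 events):
  after event 1 (t=2: DEC count by 3): {count=-3}
  after event 2 (t=10: INC total by 15): {count=-3, total=15}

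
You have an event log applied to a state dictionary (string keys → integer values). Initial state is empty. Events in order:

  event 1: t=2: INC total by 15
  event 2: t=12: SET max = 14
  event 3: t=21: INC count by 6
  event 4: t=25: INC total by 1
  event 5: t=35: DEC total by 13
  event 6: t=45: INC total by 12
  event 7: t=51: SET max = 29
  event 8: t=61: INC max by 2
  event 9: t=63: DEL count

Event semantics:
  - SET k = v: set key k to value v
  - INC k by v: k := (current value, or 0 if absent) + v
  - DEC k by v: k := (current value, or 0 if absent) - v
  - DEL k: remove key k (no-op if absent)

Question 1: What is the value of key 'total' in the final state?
Track key 'total' through all 9 events:
  event 1 (t=2: INC total by 15): total (absent) -> 15
  event 2 (t=12: SET max = 14): total unchanged
  event 3 (t=21: INC count by 6): total unchanged
  event 4 (t=25: INC total by 1): total 15 -> 16
  event 5 (t=35: DEC total by 13): total 16 -> 3
  event 6 (t=45: INC total by 12): total 3 -> 15
  event 7 (t=51: SET max = 29): total unchanged
  event 8 (t=61: INC max by 2): total unchanged
  event 9 (t=63: DEL count): total unchanged
Final: total = 15

Answer: 15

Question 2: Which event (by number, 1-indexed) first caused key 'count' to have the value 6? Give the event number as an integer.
Looking for first event where count becomes 6:
  event 3: count (absent) -> 6  <-- first match

Answer: 3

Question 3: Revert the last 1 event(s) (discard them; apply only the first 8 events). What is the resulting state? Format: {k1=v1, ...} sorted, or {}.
Answer: {count=6, max=31, total=15}

Derivation:
Keep first 8 events (discard last 1):
  after event 1 (t=2: INC total by 15): {total=15}
  after event 2 (t=12: SET max = 14): {max=14, total=15}
  after event 3 (t=21: INC count by 6): {count=6, max=14, total=15}
  after event 4 (t=25: INC total by 1): {count=6, max=14, total=16}
  after event 5 (t=35: DEC total by 13): {count=6, max=14, total=3}
  after event 6 (t=45: INC total by 12): {count=6, max=14, total=15}
  after event 7 (t=51: SET max = 29): {count=6, max=29, total=15}
  after event 8 (t=61: INC max by 2): {count=6, max=31, total=15}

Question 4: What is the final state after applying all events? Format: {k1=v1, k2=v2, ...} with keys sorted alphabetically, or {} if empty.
  after event 1 (t=2: INC total by 15): {total=15}
  after event 2 (t=12: SET max = 14): {max=14, total=15}
  after event 3 (t=21: INC count by 6): {count=6, max=14, total=15}
  after event 4 (t=25: INC total by 1): {count=6, max=14, total=16}
  after event 5 (t=35: DEC total by 13): {count=6, max=14, total=3}
  after event 6 (t=45: INC total by 12): {count=6, max=14, total=15}
  after event 7 (t=51: SET max = 29): {count=6, max=29, total=15}
  after event 8 (t=61: INC max by 2): {count=6, max=31, total=15}
  after event 9 (t=63: DEL count): {max=31, total=15}

Answer: {max=31, total=15}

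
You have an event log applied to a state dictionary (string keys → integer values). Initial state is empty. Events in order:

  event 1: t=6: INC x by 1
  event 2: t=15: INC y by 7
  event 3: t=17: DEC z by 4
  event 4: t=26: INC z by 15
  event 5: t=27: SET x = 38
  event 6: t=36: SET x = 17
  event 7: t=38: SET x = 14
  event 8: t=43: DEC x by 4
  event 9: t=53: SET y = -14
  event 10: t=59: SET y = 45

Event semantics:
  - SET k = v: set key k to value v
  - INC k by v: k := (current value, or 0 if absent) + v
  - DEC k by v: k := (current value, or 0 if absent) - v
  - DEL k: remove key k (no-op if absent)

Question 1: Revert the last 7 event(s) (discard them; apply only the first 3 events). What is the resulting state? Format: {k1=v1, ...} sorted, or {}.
Keep first 3 events (discard last 7):
  after event 1 (t=6: INC x by 1): {x=1}
  after event 2 (t=15: INC y by 7): {x=1, y=7}
  after event 3 (t=17: DEC z by 4): {x=1, y=7, z=-4}

Answer: {x=1, y=7, z=-4}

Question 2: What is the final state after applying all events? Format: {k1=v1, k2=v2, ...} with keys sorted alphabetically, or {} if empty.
  after event 1 (t=6: INC x by 1): {x=1}
  after event 2 (t=15: INC y by 7): {x=1, y=7}
  after event 3 (t=17: DEC z by 4): {x=1, y=7, z=-4}
  after event 4 (t=26: INC z by 15): {x=1, y=7, z=11}
  after event 5 (t=27: SET x = 38): {x=38, y=7, z=11}
  after event 6 (t=36: SET x = 17): {x=17, y=7, z=11}
  after event 7 (t=38: SET x = 14): {x=14, y=7, z=11}
  after event 8 (t=43: DEC x by 4): {x=10, y=7, z=11}
  after event 9 (t=53: SET y = -14): {x=10, y=-14, z=11}
  after event 10 (t=59: SET y = 45): {x=10, y=45, z=11}

Answer: {x=10, y=45, z=11}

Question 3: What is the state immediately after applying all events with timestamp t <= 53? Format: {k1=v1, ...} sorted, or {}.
Answer: {x=10, y=-14, z=11}

Derivation:
Apply events with t <= 53 (9 events):
  after event 1 (t=6: INC x by 1): {x=1}
  after event 2 (t=15: INC y by 7): {x=1, y=7}
  after event 3 (t=17: DEC z by 4): {x=1, y=7, z=-4}
  after event 4 (t=26: INC z by 15): {x=1, y=7, z=11}
  after event 5 (t=27: SET x = 38): {x=38, y=7, z=11}
  after event 6 (t=36: SET x = 17): {x=17, y=7, z=11}
  after event 7 (t=38: SET x = 14): {x=14, y=7, z=11}
  after event 8 (t=43: DEC x by 4): {x=10, y=7, z=11}
  after event 9 (t=53: SET y = -14): {x=10, y=-14, z=11}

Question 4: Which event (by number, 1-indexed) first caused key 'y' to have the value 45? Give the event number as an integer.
Looking for first event where y becomes 45:
  event 2: y = 7
  event 3: y = 7
  event 4: y = 7
  event 5: y = 7
  event 6: y = 7
  event 7: y = 7
  event 8: y = 7
  event 9: y = -14
  event 10: y -14 -> 45  <-- first match

Answer: 10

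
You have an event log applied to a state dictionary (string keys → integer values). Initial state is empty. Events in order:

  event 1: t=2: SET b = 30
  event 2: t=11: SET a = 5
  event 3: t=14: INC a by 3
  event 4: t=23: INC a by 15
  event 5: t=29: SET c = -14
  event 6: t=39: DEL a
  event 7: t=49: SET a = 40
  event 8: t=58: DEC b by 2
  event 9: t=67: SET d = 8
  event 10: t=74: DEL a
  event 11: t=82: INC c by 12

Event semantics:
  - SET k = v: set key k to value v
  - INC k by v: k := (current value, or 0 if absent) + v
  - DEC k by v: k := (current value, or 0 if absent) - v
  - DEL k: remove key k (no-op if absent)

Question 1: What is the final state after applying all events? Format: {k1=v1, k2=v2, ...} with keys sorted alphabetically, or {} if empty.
  after event 1 (t=2: SET b = 30): {b=30}
  after event 2 (t=11: SET a = 5): {a=5, b=30}
  after event 3 (t=14: INC a by 3): {a=8, b=30}
  after event 4 (t=23: INC a by 15): {a=23, b=30}
  after event 5 (t=29: SET c = -14): {a=23, b=30, c=-14}
  after event 6 (t=39: DEL a): {b=30, c=-14}
  after event 7 (t=49: SET a = 40): {a=40, b=30, c=-14}
  after event 8 (t=58: DEC b by 2): {a=40, b=28, c=-14}
  after event 9 (t=67: SET d = 8): {a=40, b=28, c=-14, d=8}
  after event 10 (t=74: DEL a): {b=28, c=-14, d=8}
  after event 11 (t=82: INC c by 12): {b=28, c=-2, d=8}

Answer: {b=28, c=-2, d=8}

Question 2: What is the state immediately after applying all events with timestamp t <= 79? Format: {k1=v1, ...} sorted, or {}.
Answer: {b=28, c=-14, d=8}

Derivation:
Apply events with t <= 79 (10 events):
  after event 1 (t=2: SET b = 30): {b=30}
  after event 2 (t=11: SET a = 5): {a=5, b=30}
  after event 3 (t=14: INC a by 3): {a=8, b=30}
  after event 4 (t=23: INC a by 15): {a=23, b=30}
  after event 5 (t=29: SET c = -14): {a=23, b=30, c=-14}
  after event 6 (t=39: DEL a): {b=30, c=-14}
  after event 7 (t=49: SET a = 40): {a=40, b=30, c=-14}
  after event 8 (t=58: DEC b by 2): {a=40, b=28, c=-14}
  after event 9 (t=67: SET d = 8): {a=40, b=28, c=-14, d=8}
  after event 10 (t=74: DEL a): {b=28, c=-14, d=8}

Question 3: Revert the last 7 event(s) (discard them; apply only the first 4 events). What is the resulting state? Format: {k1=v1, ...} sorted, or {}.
Answer: {a=23, b=30}

Derivation:
Keep first 4 events (discard last 7):
  after event 1 (t=2: SET b = 30): {b=30}
  after event 2 (t=11: SET a = 5): {a=5, b=30}
  after event 3 (t=14: INC a by 3): {a=8, b=30}
  after event 4 (t=23: INC a by 15): {a=23, b=30}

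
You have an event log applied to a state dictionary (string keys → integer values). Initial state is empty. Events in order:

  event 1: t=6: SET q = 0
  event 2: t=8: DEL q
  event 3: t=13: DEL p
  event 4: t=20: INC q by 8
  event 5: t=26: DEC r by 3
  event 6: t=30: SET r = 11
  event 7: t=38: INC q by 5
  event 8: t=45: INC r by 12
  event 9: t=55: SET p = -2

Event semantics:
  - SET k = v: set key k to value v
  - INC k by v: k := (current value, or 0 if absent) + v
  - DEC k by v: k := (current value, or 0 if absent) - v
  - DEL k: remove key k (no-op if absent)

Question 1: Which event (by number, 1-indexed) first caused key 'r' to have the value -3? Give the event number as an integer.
Looking for first event where r becomes -3:
  event 5: r (absent) -> -3  <-- first match

Answer: 5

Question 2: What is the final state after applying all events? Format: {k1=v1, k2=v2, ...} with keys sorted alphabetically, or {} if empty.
  after event 1 (t=6: SET q = 0): {q=0}
  after event 2 (t=8: DEL q): {}
  after event 3 (t=13: DEL p): {}
  after event 4 (t=20: INC q by 8): {q=8}
  after event 5 (t=26: DEC r by 3): {q=8, r=-3}
  after event 6 (t=30: SET r = 11): {q=8, r=11}
  after event 7 (t=38: INC q by 5): {q=13, r=11}
  after event 8 (t=45: INC r by 12): {q=13, r=23}
  after event 9 (t=55: SET p = -2): {p=-2, q=13, r=23}

Answer: {p=-2, q=13, r=23}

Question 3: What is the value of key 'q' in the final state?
Track key 'q' through all 9 events:
  event 1 (t=6: SET q = 0): q (absent) -> 0
  event 2 (t=8: DEL q): q 0 -> (absent)
  event 3 (t=13: DEL p): q unchanged
  event 4 (t=20: INC q by 8): q (absent) -> 8
  event 5 (t=26: DEC r by 3): q unchanged
  event 6 (t=30: SET r = 11): q unchanged
  event 7 (t=38: INC q by 5): q 8 -> 13
  event 8 (t=45: INC r by 12): q unchanged
  event 9 (t=55: SET p = -2): q unchanged
Final: q = 13

Answer: 13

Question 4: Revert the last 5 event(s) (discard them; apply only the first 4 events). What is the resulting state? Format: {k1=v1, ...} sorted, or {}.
Answer: {q=8}

Derivation:
Keep first 4 events (discard last 5):
  after event 1 (t=6: SET q = 0): {q=0}
  after event 2 (t=8: DEL q): {}
  after event 3 (t=13: DEL p): {}
  after event 4 (t=20: INC q by 8): {q=8}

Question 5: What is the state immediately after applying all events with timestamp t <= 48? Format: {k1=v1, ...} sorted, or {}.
Apply events with t <= 48 (8 events):
  after event 1 (t=6: SET q = 0): {q=0}
  after event 2 (t=8: DEL q): {}
  after event 3 (t=13: DEL p): {}
  after event 4 (t=20: INC q by 8): {q=8}
  after event 5 (t=26: DEC r by 3): {q=8, r=-3}
  after event 6 (t=30: SET r = 11): {q=8, r=11}
  after event 7 (t=38: INC q by 5): {q=13, r=11}
  after event 8 (t=45: INC r by 12): {q=13, r=23}

Answer: {q=13, r=23}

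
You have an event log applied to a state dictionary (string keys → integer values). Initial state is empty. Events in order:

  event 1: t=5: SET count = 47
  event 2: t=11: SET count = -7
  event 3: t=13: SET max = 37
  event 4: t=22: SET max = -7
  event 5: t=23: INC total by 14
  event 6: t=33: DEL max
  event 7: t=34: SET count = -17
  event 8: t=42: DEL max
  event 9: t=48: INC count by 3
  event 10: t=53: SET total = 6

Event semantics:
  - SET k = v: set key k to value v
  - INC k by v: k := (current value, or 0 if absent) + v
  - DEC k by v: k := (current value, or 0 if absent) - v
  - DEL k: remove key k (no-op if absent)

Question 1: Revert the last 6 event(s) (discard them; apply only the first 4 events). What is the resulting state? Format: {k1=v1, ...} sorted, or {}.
Answer: {count=-7, max=-7}

Derivation:
Keep first 4 events (discard last 6):
  after event 1 (t=5: SET count = 47): {count=47}
  after event 2 (t=11: SET count = -7): {count=-7}
  after event 3 (t=13: SET max = 37): {count=-7, max=37}
  after event 4 (t=22: SET max = -7): {count=-7, max=-7}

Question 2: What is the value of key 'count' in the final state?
Track key 'count' through all 10 events:
  event 1 (t=5: SET count = 47): count (absent) -> 47
  event 2 (t=11: SET count = -7): count 47 -> -7
  event 3 (t=13: SET max = 37): count unchanged
  event 4 (t=22: SET max = -7): count unchanged
  event 5 (t=23: INC total by 14): count unchanged
  event 6 (t=33: DEL max): count unchanged
  event 7 (t=34: SET count = -17): count -7 -> -17
  event 8 (t=42: DEL max): count unchanged
  event 9 (t=48: INC count by 3): count -17 -> -14
  event 10 (t=53: SET total = 6): count unchanged
Final: count = -14

Answer: -14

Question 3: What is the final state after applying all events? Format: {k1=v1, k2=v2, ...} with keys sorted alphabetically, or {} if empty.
  after event 1 (t=5: SET count = 47): {count=47}
  after event 2 (t=11: SET count = -7): {count=-7}
  after event 3 (t=13: SET max = 37): {count=-7, max=37}
  after event 4 (t=22: SET max = -7): {count=-7, max=-7}
  after event 5 (t=23: INC total by 14): {count=-7, max=-7, total=14}
  after event 6 (t=33: DEL max): {count=-7, total=14}
  after event 7 (t=34: SET count = -17): {count=-17, total=14}
  after event 8 (t=42: DEL max): {count=-17, total=14}
  after event 9 (t=48: INC count by 3): {count=-14, total=14}
  after event 10 (t=53: SET total = 6): {count=-14, total=6}

Answer: {count=-14, total=6}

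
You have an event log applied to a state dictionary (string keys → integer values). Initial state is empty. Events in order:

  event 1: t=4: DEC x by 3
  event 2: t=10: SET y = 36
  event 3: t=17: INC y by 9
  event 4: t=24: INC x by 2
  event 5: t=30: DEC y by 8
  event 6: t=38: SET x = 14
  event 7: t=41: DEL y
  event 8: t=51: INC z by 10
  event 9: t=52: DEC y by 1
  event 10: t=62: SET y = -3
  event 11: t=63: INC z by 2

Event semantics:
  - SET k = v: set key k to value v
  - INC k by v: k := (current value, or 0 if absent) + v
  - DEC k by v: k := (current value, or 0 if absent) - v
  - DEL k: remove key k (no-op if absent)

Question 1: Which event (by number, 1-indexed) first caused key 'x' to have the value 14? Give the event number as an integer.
Looking for first event where x becomes 14:
  event 1: x = -3
  event 2: x = -3
  event 3: x = -3
  event 4: x = -1
  event 5: x = -1
  event 6: x -1 -> 14  <-- first match

Answer: 6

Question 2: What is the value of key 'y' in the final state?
Track key 'y' through all 11 events:
  event 1 (t=4: DEC x by 3): y unchanged
  event 2 (t=10: SET y = 36): y (absent) -> 36
  event 3 (t=17: INC y by 9): y 36 -> 45
  event 4 (t=24: INC x by 2): y unchanged
  event 5 (t=30: DEC y by 8): y 45 -> 37
  event 6 (t=38: SET x = 14): y unchanged
  event 7 (t=41: DEL y): y 37 -> (absent)
  event 8 (t=51: INC z by 10): y unchanged
  event 9 (t=52: DEC y by 1): y (absent) -> -1
  event 10 (t=62: SET y = -3): y -1 -> -3
  event 11 (t=63: INC z by 2): y unchanged
Final: y = -3

Answer: -3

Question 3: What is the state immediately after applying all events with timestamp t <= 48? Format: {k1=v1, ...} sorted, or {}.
Apply events with t <= 48 (7 events):
  after event 1 (t=4: DEC x by 3): {x=-3}
  after event 2 (t=10: SET y = 36): {x=-3, y=36}
  after event 3 (t=17: INC y by 9): {x=-3, y=45}
  after event 4 (t=24: INC x by 2): {x=-1, y=45}
  after event 5 (t=30: DEC y by 8): {x=-1, y=37}
  after event 6 (t=38: SET x = 14): {x=14, y=37}
  after event 7 (t=41: DEL y): {x=14}

Answer: {x=14}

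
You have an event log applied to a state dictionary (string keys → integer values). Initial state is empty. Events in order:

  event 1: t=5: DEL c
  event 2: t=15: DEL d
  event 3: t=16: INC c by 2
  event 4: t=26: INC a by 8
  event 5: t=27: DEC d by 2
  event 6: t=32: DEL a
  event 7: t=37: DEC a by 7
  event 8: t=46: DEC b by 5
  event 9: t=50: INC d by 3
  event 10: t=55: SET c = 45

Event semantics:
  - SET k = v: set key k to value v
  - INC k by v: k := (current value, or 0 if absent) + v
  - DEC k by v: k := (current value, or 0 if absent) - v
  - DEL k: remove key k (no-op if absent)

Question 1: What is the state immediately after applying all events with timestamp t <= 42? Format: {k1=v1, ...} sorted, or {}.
Answer: {a=-7, c=2, d=-2}

Derivation:
Apply events with t <= 42 (7 events):
  after event 1 (t=5: DEL c): {}
  after event 2 (t=15: DEL d): {}
  after event 3 (t=16: INC c by 2): {c=2}
  after event 4 (t=26: INC a by 8): {a=8, c=2}
  after event 5 (t=27: DEC d by 2): {a=8, c=2, d=-2}
  after event 6 (t=32: DEL a): {c=2, d=-2}
  after event 7 (t=37: DEC a by 7): {a=-7, c=2, d=-2}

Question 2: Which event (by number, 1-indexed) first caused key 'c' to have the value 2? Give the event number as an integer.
Answer: 3

Derivation:
Looking for first event where c becomes 2:
  event 3: c (absent) -> 2  <-- first match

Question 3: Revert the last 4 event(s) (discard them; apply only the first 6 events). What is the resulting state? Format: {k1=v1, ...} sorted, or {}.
Keep first 6 events (discard last 4):
  after event 1 (t=5: DEL c): {}
  after event 2 (t=15: DEL d): {}
  after event 3 (t=16: INC c by 2): {c=2}
  after event 4 (t=26: INC a by 8): {a=8, c=2}
  after event 5 (t=27: DEC d by 2): {a=8, c=2, d=-2}
  after event 6 (t=32: DEL a): {c=2, d=-2}

Answer: {c=2, d=-2}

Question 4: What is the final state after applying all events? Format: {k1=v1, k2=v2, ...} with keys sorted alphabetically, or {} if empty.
Answer: {a=-7, b=-5, c=45, d=1}

Derivation:
  after event 1 (t=5: DEL c): {}
  after event 2 (t=15: DEL d): {}
  after event 3 (t=16: INC c by 2): {c=2}
  after event 4 (t=26: INC a by 8): {a=8, c=2}
  after event 5 (t=27: DEC d by 2): {a=8, c=2, d=-2}
  after event 6 (t=32: DEL a): {c=2, d=-2}
  after event 7 (t=37: DEC a by 7): {a=-7, c=2, d=-2}
  after event 8 (t=46: DEC b by 5): {a=-7, b=-5, c=2, d=-2}
  after event 9 (t=50: INC d by 3): {a=-7, b=-5, c=2, d=1}
  after event 10 (t=55: SET c = 45): {a=-7, b=-5, c=45, d=1}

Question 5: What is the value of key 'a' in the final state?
Track key 'a' through all 10 events:
  event 1 (t=5: DEL c): a unchanged
  event 2 (t=15: DEL d): a unchanged
  event 3 (t=16: INC c by 2): a unchanged
  event 4 (t=26: INC a by 8): a (absent) -> 8
  event 5 (t=27: DEC d by 2): a unchanged
  event 6 (t=32: DEL a): a 8 -> (absent)
  event 7 (t=37: DEC a by 7): a (absent) -> -7
  event 8 (t=46: DEC b by 5): a unchanged
  event 9 (t=50: INC d by 3): a unchanged
  event 10 (t=55: SET c = 45): a unchanged
Final: a = -7

Answer: -7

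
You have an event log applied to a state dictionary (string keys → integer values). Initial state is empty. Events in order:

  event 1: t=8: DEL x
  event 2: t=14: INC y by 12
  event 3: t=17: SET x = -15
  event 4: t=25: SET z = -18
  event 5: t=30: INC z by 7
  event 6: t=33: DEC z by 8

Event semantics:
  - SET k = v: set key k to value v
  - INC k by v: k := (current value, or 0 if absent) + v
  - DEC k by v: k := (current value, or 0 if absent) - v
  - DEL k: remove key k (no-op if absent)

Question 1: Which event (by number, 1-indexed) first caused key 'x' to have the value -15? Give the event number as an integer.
Answer: 3

Derivation:
Looking for first event where x becomes -15:
  event 3: x (absent) -> -15  <-- first match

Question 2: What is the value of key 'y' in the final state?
Track key 'y' through all 6 events:
  event 1 (t=8: DEL x): y unchanged
  event 2 (t=14: INC y by 12): y (absent) -> 12
  event 3 (t=17: SET x = -15): y unchanged
  event 4 (t=25: SET z = -18): y unchanged
  event 5 (t=30: INC z by 7): y unchanged
  event 6 (t=33: DEC z by 8): y unchanged
Final: y = 12

Answer: 12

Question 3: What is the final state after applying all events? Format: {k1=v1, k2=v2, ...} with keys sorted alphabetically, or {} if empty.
Answer: {x=-15, y=12, z=-19}

Derivation:
  after event 1 (t=8: DEL x): {}
  after event 2 (t=14: INC y by 12): {y=12}
  after event 3 (t=17: SET x = -15): {x=-15, y=12}
  after event 4 (t=25: SET z = -18): {x=-15, y=12, z=-18}
  after event 5 (t=30: INC z by 7): {x=-15, y=12, z=-11}
  after event 6 (t=33: DEC z by 8): {x=-15, y=12, z=-19}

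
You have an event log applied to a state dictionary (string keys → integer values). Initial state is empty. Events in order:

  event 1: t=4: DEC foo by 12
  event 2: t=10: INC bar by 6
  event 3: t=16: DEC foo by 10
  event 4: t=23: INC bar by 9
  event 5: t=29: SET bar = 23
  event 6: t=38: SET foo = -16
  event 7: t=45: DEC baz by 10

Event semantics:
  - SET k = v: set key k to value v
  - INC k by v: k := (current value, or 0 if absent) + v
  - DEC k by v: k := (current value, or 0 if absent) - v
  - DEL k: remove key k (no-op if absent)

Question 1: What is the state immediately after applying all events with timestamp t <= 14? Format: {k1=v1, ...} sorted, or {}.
Answer: {bar=6, foo=-12}

Derivation:
Apply events with t <= 14 (2 events):
  after event 1 (t=4: DEC foo by 12): {foo=-12}
  after event 2 (t=10: INC bar by 6): {bar=6, foo=-12}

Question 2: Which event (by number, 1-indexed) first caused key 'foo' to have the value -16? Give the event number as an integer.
Answer: 6

Derivation:
Looking for first event where foo becomes -16:
  event 1: foo = -12
  event 2: foo = -12
  event 3: foo = -22
  event 4: foo = -22
  event 5: foo = -22
  event 6: foo -22 -> -16  <-- first match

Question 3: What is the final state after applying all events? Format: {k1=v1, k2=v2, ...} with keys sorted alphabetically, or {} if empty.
Answer: {bar=23, baz=-10, foo=-16}

Derivation:
  after event 1 (t=4: DEC foo by 12): {foo=-12}
  after event 2 (t=10: INC bar by 6): {bar=6, foo=-12}
  after event 3 (t=16: DEC foo by 10): {bar=6, foo=-22}
  after event 4 (t=23: INC bar by 9): {bar=15, foo=-22}
  after event 5 (t=29: SET bar = 23): {bar=23, foo=-22}
  after event 6 (t=38: SET foo = -16): {bar=23, foo=-16}
  after event 7 (t=45: DEC baz by 10): {bar=23, baz=-10, foo=-16}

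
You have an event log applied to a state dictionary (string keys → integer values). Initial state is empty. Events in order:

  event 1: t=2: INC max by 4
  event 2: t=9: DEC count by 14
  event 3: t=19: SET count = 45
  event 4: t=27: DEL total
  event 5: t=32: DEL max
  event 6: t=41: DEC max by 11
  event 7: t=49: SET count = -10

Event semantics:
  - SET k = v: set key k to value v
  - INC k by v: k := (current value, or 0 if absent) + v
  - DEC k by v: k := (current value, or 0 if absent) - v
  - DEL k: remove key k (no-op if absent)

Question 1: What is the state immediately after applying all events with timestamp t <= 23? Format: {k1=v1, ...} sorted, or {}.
Apply events with t <= 23 (3 events):
  after event 1 (t=2: INC max by 4): {max=4}
  after event 2 (t=9: DEC count by 14): {count=-14, max=4}
  after event 3 (t=19: SET count = 45): {count=45, max=4}

Answer: {count=45, max=4}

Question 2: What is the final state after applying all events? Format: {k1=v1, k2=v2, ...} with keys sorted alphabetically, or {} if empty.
Answer: {count=-10, max=-11}

Derivation:
  after event 1 (t=2: INC max by 4): {max=4}
  after event 2 (t=9: DEC count by 14): {count=-14, max=4}
  after event 3 (t=19: SET count = 45): {count=45, max=4}
  after event 4 (t=27: DEL total): {count=45, max=4}
  after event 5 (t=32: DEL max): {count=45}
  after event 6 (t=41: DEC max by 11): {count=45, max=-11}
  after event 7 (t=49: SET count = -10): {count=-10, max=-11}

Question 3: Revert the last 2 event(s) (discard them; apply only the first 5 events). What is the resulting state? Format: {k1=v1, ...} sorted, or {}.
Answer: {count=45}

Derivation:
Keep first 5 events (discard last 2):
  after event 1 (t=2: INC max by 4): {max=4}
  after event 2 (t=9: DEC count by 14): {count=-14, max=4}
  after event 3 (t=19: SET count = 45): {count=45, max=4}
  after event 4 (t=27: DEL total): {count=45, max=4}
  after event 5 (t=32: DEL max): {count=45}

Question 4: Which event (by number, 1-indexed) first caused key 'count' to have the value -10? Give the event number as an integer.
Looking for first event where count becomes -10:
  event 2: count = -14
  event 3: count = 45
  event 4: count = 45
  event 5: count = 45
  event 6: count = 45
  event 7: count 45 -> -10  <-- first match

Answer: 7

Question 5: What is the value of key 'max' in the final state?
Answer: -11

Derivation:
Track key 'max' through all 7 events:
  event 1 (t=2: INC max by 4): max (absent) -> 4
  event 2 (t=9: DEC count by 14): max unchanged
  event 3 (t=19: SET count = 45): max unchanged
  event 4 (t=27: DEL total): max unchanged
  event 5 (t=32: DEL max): max 4 -> (absent)
  event 6 (t=41: DEC max by 11): max (absent) -> -11
  event 7 (t=49: SET count = -10): max unchanged
Final: max = -11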